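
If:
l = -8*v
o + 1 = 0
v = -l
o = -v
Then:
No Solution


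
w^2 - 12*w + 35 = (w - 7)*(w - 5)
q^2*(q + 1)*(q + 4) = q^4 + 5*q^3 + 4*q^2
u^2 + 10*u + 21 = (u + 3)*(u + 7)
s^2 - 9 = (s - 3)*(s + 3)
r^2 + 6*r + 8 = (r + 2)*(r + 4)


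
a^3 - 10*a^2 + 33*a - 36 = (a - 4)*(a - 3)^2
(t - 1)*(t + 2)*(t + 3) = t^3 + 4*t^2 + t - 6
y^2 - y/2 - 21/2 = (y - 7/2)*(y + 3)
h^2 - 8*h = h*(h - 8)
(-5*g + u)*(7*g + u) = -35*g^2 + 2*g*u + u^2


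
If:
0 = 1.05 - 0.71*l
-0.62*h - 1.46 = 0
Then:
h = -2.35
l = 1.48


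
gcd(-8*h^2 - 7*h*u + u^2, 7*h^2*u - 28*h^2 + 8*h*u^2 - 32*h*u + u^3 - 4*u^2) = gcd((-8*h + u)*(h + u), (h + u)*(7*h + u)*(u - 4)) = h + u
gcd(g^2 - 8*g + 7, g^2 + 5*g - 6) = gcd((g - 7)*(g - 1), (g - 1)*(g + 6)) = g - 1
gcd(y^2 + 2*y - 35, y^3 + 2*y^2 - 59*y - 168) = y + 7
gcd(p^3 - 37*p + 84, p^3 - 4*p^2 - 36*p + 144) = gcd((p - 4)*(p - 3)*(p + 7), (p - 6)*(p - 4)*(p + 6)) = p - 4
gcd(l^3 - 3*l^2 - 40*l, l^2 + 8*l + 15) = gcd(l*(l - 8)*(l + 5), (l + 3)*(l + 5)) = l + 5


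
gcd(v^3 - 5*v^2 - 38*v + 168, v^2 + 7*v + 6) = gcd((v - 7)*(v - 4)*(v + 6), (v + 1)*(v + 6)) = v + 6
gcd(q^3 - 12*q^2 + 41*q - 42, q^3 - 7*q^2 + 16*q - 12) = q^2 - 5*q + 6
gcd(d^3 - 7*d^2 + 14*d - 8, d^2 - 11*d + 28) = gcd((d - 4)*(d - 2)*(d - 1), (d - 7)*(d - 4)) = d - 4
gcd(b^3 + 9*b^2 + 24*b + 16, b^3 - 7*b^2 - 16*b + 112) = b + 4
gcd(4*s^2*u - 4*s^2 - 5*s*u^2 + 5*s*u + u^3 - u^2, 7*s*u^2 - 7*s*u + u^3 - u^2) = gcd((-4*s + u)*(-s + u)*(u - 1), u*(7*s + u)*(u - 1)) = u - 1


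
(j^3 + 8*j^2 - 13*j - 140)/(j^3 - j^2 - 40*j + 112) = (j + 5)/(j - 4)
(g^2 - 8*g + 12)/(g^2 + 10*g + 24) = (g^2 - 8*g + 12)/(g^2 + 10*g + 24)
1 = 1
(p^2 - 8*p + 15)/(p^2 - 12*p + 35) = (p - 3)/(p - 7)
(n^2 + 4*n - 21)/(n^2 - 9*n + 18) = (n + 7)/(n - 6)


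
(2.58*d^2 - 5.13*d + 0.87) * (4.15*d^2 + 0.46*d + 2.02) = 10.707*d^4 - 20.1027*d^3 + 6.4623*d^2 - 9.9624*d + 1.7574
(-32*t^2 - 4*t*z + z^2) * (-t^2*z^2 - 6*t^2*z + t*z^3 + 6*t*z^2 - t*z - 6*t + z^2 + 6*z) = 32*t^4*z^2 + 192*t^4*z - 28*t^3*z^3 - 168*t^3*z^2 + 32*t^3*z + 192*t^3 - 5*t^2*z^4 - 30*t^2*z^3 - 28*t^2*z^2 - 168*t^2*z + t*z^5 + 6*t*z^4 - 5*t*z^3 - 30*t*z^2 + z^4 + 6*z^3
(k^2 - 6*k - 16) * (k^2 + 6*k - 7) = k^4 - 59*k^2 - 54*k + 112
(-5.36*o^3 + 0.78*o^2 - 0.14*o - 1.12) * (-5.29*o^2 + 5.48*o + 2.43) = 28.3544*o^5 - 33.499*o^4 - 8.0098*o^3 + 7.053*o^2 - 6.4778*o - 2.7216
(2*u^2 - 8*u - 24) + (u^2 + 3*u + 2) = 3*u^2 - 5*u - 22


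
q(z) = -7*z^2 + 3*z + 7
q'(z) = 3 - 14*z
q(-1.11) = -4.95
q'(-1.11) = 18.54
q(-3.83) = -107.17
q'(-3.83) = 56.62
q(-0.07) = 6.76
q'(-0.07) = 3.98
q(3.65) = -75.31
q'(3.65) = -48.10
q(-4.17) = -127.23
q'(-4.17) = 61.38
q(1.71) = -8.34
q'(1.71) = -20.94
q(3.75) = -80.19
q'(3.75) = -49.50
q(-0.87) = -0.91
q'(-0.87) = 15.18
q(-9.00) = -587.00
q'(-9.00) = 129.00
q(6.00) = -227.00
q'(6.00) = -81.00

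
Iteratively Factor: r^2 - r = (r - 1)*(r)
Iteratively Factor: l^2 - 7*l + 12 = (l - 3)*(l - 4)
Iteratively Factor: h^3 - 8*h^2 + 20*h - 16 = (h - 2)*(h^2 - 6*h + 8) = (h - 4)*(h - 2)*(h - 2)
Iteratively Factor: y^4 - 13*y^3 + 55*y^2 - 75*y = (y - 5)*(y^3 - 8*y^2 + 15*y) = (y - 5)^2*(y^2 - 3*y) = y*(y - 5)^2*(y - 3)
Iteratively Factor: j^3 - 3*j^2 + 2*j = (j)*(j^2 - 3*j + 2) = j*(j - 2)*(j - 1)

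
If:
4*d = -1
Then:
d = -1/4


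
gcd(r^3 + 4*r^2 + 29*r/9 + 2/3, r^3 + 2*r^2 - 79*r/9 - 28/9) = r + 1/3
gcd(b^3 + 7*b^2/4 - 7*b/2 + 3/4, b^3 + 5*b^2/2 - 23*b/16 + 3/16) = b^2 + 11*b/4 - 3/4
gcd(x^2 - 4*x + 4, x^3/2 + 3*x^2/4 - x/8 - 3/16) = 1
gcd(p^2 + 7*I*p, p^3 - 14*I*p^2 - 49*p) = p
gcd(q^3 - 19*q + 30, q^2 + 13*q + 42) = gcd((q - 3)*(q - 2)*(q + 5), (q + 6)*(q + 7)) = 1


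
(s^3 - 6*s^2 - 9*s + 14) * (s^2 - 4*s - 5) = s^5 - 10*s^4 + 10*s^3 + 80*s^2 - 11*s - 70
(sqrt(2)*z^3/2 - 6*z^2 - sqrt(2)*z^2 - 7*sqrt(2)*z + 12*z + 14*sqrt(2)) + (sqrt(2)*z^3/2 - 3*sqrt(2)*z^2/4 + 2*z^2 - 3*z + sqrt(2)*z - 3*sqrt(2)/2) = sqrt(2)*z^3 - 4*z^2 - 7*sqrt(2)*z^2/4 - 6*sqrt(2)*z + 9*z + 25*sqrt(2)/2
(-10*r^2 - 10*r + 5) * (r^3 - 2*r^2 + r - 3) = -10*r^5 + 10*r^4 + 15*r^3 + 10*r^2 + 35*r - 15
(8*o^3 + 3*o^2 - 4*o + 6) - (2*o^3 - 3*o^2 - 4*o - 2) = 6*o^3 + 6*o^2 + 8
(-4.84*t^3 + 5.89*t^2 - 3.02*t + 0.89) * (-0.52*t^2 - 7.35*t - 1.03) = 2.5168*t^5 + 32.5112*t^4 - 36.7359*t^3 + 15.6675*t^2 - 3.4309*t - 0.9167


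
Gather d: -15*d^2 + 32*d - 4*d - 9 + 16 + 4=-15*d^2 + 28*d + 11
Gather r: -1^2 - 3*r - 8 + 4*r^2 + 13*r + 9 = 4*r^2 + 10*r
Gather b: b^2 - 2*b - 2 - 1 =b^2 - 2*b - 3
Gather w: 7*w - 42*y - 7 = 7*w - 42*y - 7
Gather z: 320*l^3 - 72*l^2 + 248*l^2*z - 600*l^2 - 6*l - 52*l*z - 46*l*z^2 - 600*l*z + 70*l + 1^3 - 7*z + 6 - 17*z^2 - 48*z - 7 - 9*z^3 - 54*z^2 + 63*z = 320*l^3 - 672*l^2 + 64*l - 9*z^3 + z^2*(-46*l - 71) + z*(248*l^2 - 652*l + 8)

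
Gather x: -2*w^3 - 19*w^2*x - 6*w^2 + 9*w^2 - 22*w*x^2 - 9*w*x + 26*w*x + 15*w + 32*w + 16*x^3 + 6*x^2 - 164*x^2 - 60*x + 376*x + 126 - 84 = -2*w^3 + 3*w^2 + 47*w + 16*x^3 + x^2*(-22*w - 158) + x*(-19*w^2 + 17*w + 316) + 42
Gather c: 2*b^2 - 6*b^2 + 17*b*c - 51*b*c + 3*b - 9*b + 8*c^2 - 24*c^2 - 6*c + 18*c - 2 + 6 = -4*b^2 - 6*b - 16*c^2 + c*(12 - 34*b) + 4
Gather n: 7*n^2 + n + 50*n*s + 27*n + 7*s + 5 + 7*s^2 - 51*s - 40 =7*n^2 + n*(50*s + 28) + 7*s^2 - 44*s - 35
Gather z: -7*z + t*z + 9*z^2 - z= 9*z^2 + z*(t - 8)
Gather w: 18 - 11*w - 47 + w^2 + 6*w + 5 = w^2 - 5*w - 24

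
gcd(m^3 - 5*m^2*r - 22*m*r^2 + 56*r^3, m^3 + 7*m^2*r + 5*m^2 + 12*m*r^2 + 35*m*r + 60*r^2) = m + 4*r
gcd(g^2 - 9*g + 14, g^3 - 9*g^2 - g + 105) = g - 7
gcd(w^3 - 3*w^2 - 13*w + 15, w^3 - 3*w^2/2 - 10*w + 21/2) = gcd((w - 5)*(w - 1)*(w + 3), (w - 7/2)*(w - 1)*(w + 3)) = w^2 + 2*w - 3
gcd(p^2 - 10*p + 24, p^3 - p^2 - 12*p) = p - 4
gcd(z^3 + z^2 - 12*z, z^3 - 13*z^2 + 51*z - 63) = z - 3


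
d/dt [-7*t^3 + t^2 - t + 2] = -21*t^2 + 2*t - 1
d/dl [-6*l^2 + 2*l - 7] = 2 - 12*l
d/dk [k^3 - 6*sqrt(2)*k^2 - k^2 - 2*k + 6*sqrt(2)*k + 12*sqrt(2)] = 3*k^2 - 12*sqrt(2)*k - 2*k - 2 + 6*sqrt(2)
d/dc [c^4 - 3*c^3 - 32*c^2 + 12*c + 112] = 4*c^3 - 9*c^2 - 64*c + 12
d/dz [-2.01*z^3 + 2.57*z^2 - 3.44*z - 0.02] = -6.03*z^2 + 5.14*z - 3.44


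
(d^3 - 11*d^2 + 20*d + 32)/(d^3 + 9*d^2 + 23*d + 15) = (d^2 - 12*d + 32)/(d^2 + 8*d + 15)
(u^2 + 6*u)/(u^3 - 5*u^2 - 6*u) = (u + 6)/(u^2 - 5*u - 6)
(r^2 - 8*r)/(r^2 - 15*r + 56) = r/(r - 7)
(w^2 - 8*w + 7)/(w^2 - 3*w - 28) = (w - 1)/(w + 4)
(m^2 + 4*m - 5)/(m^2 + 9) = (m^2 + 4*m - 5)/(m^2 + 9)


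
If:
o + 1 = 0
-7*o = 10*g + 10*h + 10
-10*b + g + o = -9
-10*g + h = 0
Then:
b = 877/1100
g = -3/110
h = -3/11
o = -1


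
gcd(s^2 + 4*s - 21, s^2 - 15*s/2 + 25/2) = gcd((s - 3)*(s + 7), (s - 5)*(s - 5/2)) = 1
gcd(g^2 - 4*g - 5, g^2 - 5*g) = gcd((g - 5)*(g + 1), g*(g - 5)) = g - 5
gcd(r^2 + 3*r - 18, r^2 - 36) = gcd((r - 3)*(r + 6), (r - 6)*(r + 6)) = r + 6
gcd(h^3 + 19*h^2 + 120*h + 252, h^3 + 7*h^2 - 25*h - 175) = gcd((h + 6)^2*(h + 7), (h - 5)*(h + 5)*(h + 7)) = h + 7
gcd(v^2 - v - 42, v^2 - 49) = v - 7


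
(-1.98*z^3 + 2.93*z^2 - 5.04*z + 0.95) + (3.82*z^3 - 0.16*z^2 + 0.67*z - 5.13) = 1.84*z^3 + 2.77*z^2 - 4.37*z - 4.18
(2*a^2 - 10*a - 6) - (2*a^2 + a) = -11*a - 6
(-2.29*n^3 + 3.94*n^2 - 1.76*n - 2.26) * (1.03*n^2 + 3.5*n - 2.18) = -2.3587*n^5 - 3.9568*n^4 + 16.9694*n^3 - 17.077*n^2 - 4.0732*n + 4.9268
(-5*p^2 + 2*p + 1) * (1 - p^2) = 5*p^4 - 2*p^3 - 6*p^2 + 2*p + 1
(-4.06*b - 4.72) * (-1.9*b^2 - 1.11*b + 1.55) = 7.714*b^3 + 13.4746*b^2 - 1.0538*b - 7.316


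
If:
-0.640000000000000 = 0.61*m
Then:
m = -1.05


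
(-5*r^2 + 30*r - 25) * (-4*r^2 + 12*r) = 20*r^4 - 180*r^3 + 460*r^2 - 300*r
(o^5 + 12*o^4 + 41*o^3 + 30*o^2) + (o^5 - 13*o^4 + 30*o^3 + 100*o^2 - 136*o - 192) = 2*o^5 - o^4 + 71*o^3 + 130*o^2 - 136*o - 192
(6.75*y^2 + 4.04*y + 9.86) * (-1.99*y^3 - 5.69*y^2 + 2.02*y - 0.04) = -13.4325*y^5 - 46.4471*y^4 - 28.974*y^3 - 48.2126*y^2 + 19.7556*y - 0.3944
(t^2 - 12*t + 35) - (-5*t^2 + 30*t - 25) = 6*t^2 - 42*t + 60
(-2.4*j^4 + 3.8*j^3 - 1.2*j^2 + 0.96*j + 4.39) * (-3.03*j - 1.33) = 7.272*j^5 - 8.322*j^4 - 1.418*j^3 - 1.3128*j^2 - 14.5785*j - 5.8387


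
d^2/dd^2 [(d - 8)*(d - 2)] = 2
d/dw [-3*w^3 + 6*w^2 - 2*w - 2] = -9*w^2 + 12*w - 2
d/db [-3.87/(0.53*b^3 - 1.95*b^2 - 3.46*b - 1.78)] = (6.1533*b^2 - 15.093*b - 13.3902)/(-0.53*b^3 + 1.95*b^2 + 3.46*b + 1.78)^2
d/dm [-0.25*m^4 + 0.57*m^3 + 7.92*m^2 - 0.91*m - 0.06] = -1.0*m^3 + 1.71*m^2 + 15.84*m - 0.91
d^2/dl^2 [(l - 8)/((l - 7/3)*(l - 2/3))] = 162*(9*l^3 - 216*l^2 + 606*l - 494)/(729*l^6 - 6561*l^5 + 23085*l^4 - 40095*l^3 + 35910*l^2 - 15876*l + 2744)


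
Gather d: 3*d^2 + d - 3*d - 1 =3*d^2 - 2*d - 1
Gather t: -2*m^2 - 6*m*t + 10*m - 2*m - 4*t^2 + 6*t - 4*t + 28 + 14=-2*m^2 + 8*m - 4*t^2 + t*(2 - 6*m) + 42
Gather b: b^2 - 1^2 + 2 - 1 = b^2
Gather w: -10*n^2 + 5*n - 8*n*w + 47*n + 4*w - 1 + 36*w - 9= -10*n^2 + 52*n + w*(40 - 8*n) - 10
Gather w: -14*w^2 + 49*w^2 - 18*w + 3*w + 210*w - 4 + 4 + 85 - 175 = 35*w^2 + 195*w - 90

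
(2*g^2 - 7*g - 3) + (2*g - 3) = 2*g^2 - 5*g - 6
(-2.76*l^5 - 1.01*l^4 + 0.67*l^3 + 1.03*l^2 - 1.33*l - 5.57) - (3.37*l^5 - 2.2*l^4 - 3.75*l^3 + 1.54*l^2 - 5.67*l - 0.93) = -6.13*l^5 + 1.19*l^4 + 4.42*l^3 - 0.51*l^2 + 4.34*l - 4.64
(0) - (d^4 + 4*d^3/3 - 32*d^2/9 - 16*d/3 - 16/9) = -d^4 - 4*d^3/3 + 32*d^2/9 + 16*d/3 + 16/9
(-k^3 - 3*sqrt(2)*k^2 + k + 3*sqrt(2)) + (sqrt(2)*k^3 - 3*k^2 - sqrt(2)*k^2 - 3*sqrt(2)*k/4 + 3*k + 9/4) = -k^3 + sqrt(2)*k^3 - 4*sqrt(2)*k^2 - 3*k^2 - 3*sqrt(2)*k/4 + 4*k + 9/4 + 3*sqrt(2)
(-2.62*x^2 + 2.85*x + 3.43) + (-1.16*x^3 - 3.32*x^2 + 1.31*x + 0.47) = -1.16*x^3 - 5.94*x^2 + 4.16*x + 3.9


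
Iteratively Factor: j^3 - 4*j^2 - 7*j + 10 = (j + 2)*(j^2 - 6*j + 5) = (j - 1)*(j + 2)*(j - 5)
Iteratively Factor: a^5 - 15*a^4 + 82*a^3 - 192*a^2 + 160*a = (a - 2)*(a^4 - 13*a^3 + 56*a^2 - 80*a) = a*(a - 2)*(a^3 - 13*a^2 + 56*a - 80) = a*(a - 5)*(a - 2)*(a^2 - 8*a + 16) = a*(a - 5)*(a - 4)*(a - 2)*(a - 4)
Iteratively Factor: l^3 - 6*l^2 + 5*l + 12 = (l - 3)*(l^2 - 3*l - 4) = (l - 4)*(l - 3)*(l + 1)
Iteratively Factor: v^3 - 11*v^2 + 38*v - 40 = (v - 2)*(v^2 - 9*v + 20) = (v - 5)*(v - 2)*(v - 4)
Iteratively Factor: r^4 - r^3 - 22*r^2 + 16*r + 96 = (r + 4)*(r^3 - 5*r^2 - 2*r + 24) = (r + 2)*(r + 4)*(r^2 - 7*r + 12) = (r - 3)*(r + 2)*(r + 4)*(r - 4)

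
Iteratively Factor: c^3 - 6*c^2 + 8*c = (c)*(c^2 - 6*c + 8) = c*(c - 2)*(c - 4)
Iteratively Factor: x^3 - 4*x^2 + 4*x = (x - 2)*(x^2 - 2*x) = (x - 2)^2*(x)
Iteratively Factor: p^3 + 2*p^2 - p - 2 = (p - 1)*(p^2 + 3*p + 2) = (p - 1)*(p + 1)*(p + 2)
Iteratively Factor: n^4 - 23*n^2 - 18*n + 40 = (n - 5)*(n^3 + 5*n^2 + 2*n - 8) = (n - 5)*(n - 1)*(n^2 + 6*n + 8) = (n - 5)*(n - 1)*(n + 2)*(n + 4)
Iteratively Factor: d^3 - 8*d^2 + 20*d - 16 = (d - 2)*(d^2 - 6*d + 8) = (d - 2)^2*(d - 4)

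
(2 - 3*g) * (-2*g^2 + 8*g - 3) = 6*g^3 - 28*g^2 + 25*g - 6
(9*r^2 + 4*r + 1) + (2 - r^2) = 8*r^2 + 4*r + 3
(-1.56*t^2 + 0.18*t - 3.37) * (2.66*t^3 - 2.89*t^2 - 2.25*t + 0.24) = -4.1496*t^5 + 4.9872*t^4 - 5.9744*t^3 + 8.9599*t^2 + 7.6257*t - 0.8088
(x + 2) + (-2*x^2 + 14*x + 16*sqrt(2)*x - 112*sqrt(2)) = -2*x^2 + 15*x + 16*sqrt(2)*x - 112*sqrt(2) + 2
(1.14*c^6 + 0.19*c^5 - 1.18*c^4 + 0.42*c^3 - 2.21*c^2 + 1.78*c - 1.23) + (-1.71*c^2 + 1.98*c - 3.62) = 1.14*c^6 + 0.19*c^5 - 1.18*c^4 + 0.42*c^3 - 3.92*c^2 + 3.76*c - 4.85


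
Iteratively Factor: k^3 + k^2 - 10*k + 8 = (k - 1)*(k^2 + 2*k - 8) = (k - 1)*(k + 4)*(k - 2)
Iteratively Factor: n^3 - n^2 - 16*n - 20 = (n + 2)*(n^2 - 3*n - 10) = (n - 5)*(n + 2)*(n + 2)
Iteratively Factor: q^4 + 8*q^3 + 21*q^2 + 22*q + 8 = (q + 4)*(q^3 + 4*q^2 + 5*q + 2) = (q + 1)*(q + 4)*(q^2 + 3*q + 2) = (q + 1)^2*(q + 4)*(q + 2)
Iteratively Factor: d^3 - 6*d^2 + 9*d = (d)*(d^2 - 6*d + 9) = d*(d - 3)*(d - 3)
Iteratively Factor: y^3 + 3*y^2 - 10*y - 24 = (y + 2)*(y^2 + y - 12) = (y - 3)*(y + 2)*(y + 4)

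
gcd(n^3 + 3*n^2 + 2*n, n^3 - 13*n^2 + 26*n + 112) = n + 2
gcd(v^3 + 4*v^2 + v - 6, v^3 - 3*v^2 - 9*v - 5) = 1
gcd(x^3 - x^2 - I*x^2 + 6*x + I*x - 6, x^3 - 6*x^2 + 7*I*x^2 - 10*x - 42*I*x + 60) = x + 2*I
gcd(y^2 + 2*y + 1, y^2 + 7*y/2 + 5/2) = y + 1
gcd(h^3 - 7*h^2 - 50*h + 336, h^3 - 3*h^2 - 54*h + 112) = h^2 - h - 56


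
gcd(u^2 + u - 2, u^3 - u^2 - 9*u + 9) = u - 1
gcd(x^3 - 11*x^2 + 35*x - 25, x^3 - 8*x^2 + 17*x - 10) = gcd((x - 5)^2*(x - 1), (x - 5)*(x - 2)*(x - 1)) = x^2 - 6*x + 5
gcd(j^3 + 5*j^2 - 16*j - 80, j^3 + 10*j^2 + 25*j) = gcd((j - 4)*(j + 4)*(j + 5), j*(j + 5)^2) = j + 5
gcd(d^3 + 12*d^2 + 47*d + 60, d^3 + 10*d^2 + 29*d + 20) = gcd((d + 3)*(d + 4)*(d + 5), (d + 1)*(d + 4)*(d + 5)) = d^2 + 9*d + 20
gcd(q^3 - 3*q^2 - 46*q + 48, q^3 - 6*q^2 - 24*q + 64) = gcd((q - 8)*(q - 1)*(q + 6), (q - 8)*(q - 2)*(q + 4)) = q - 8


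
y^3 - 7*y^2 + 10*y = y*(y - 5)*(y - 2)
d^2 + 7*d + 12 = (d + 3)*(d + 4)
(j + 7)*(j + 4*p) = j^2 + 4*j*p + 7*j + 28*p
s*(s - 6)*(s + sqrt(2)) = s^3 - 6*s^2 + sqrt(2)*s^2 - 6*sqrt(2)*s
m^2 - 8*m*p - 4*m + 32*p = (m - 4)*(m - 8*p)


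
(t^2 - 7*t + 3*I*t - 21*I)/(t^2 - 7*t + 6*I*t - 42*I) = (t + 3*I)/(t + 6*I)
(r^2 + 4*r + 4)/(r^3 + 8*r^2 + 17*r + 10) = (r + 2)/(r^2 + 6*r + 5)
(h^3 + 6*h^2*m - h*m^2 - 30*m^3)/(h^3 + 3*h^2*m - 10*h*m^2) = (h + 3*m)/h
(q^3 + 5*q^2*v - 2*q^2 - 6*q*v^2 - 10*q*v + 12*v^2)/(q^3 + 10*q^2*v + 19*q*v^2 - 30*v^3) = (q - 2)/(q + 5*v)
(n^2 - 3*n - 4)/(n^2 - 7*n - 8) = (n - 4)/(n - 8)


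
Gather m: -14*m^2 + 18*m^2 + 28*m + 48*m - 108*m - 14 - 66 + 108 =4*m^2 - 32*m + 28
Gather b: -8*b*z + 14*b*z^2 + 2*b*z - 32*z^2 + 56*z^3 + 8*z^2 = b*(14*z^2 - 6*z) + 56*z^3 - 24*z^2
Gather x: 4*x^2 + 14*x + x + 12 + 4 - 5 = 4*x^2 + 15*x + 11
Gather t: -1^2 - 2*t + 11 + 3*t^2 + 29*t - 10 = 3*t^2 + 27*t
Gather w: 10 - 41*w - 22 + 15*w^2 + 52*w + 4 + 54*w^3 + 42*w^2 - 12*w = 54*w^3 + 57*w^2 - w - 8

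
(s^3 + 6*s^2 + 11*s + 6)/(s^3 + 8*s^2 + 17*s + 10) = (s + 3)/(s + 5)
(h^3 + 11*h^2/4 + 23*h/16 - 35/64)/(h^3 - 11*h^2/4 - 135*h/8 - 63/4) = (16*h^2 + 16*h - 5)/(8*(2*h^2 - 9*h - 18))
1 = 1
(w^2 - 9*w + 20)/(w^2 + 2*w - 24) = (w - 5)/(w + 6)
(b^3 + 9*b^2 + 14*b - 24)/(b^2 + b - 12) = (b^2 + 5*b - 6)/(b - 3)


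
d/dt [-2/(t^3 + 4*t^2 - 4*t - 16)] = 2*(3*t^2 + 8*t - 4)/(t^3 + 4*t^2 - 4*t - 16)^2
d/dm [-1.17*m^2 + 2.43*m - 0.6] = 2.43 - 2.34*m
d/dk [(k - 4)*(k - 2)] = 2*k - 6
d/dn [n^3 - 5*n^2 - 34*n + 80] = 3*n^2 - 10*n - 34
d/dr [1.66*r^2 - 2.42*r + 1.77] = 3.32*r - 2.42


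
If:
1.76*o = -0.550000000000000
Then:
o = -0.31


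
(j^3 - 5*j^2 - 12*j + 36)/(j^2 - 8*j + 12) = j + 3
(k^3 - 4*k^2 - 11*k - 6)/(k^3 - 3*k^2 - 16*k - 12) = (k + 1)/(k + 2)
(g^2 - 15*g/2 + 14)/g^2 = 1 - 15/(2*g) + 14/g^2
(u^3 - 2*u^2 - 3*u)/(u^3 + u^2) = (u - 3)/u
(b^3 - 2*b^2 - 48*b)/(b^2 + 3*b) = (b^2 - 2*b - 48)/(b + 3)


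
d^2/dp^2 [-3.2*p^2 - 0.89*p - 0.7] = -6.40000000000000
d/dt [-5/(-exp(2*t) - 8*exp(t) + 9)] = 10*(-exp(t) - 4)*exp(t)/(exp(2*t) + 8*exp(t) - 9)^2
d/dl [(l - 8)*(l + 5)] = 2*l - 3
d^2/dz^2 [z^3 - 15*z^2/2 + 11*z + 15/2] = 6*z - 15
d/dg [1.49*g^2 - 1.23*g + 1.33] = 2.98*g - 1.23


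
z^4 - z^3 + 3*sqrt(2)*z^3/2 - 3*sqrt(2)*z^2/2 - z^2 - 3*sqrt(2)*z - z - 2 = (z - 2)*(z + 1)*(z + sqrt(2)/2)*(z + sqrt(2))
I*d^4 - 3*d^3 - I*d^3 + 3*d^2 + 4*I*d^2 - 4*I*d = d*(d - I)*(d + 4*I)*(I*d - I)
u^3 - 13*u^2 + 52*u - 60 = (u - 6)*(u - 5)*(u - 2)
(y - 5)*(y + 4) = y^2 - y - 20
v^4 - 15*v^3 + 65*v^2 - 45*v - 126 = (v - 7)*(v - 6)*(v - 3)*(v + 1)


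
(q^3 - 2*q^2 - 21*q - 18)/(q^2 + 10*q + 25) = (q^3 - 2*q^2 - 21*q - 18)/(q^2 + 10*q + 25)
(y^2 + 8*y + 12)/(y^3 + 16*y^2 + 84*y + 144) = (y + 2)/(y^2 + 10*y + 24)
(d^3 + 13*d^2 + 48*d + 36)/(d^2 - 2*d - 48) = (d^2 + 7*d + 6)/(d - 8)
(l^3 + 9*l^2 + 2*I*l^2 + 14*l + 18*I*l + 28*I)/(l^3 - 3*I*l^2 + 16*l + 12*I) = (l^2 + 9*l + 14)/(l^2 - 5*I*l + 6)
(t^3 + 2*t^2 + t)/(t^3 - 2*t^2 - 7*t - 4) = t/(t - 4)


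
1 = 1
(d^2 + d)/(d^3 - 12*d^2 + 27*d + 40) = d/(d^2 - 13*d + 40)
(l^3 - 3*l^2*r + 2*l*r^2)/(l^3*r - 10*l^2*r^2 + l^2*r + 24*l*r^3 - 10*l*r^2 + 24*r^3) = l*(l^2 - 3*l*r + 2*r^2)/(r*(l^3 - 10*l^2*r + l^2 + 24*l*r^2 - 10*l*r + 24*r^2))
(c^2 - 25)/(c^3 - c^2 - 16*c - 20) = (c + 5)/(c^2 + 4*c + 4)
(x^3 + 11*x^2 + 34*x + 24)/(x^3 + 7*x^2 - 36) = (x^2 + 5*x + 4)/(x^2 + x - 6)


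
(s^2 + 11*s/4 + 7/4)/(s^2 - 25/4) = (4*s^2 + 11*s + 7)/(4*s^2 - 25)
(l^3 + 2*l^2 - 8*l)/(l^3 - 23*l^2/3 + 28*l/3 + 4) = 3*l*(l + 4)/(3*l^2 - 17*l - 6)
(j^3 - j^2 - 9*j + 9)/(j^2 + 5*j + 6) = (j^2 - 4*j + 3)/(j + 2)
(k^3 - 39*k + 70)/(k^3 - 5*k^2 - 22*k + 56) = (k^2 + 2*k - 35)/(k^2 - 3*k - 28)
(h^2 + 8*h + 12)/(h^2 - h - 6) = (h + 6)/(h - 3)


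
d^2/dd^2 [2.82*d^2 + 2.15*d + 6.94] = 5.64000000000000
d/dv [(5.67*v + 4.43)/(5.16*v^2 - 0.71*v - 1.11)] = (29.2572*v^2 - 4.0257*v - (5.67*v + 4.43)*(10.32*v - 0.71) - 6.2937)/(-5.16*v^2 + 0.71*v + 1.11)^2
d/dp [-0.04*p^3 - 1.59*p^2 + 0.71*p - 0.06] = -0.12*p^2 - 3.18*p + 0.71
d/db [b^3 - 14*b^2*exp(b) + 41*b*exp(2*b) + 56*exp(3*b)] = -14*b^2*exp(b) + 3*b^2 + 82*b*exp(2*b) - 28*b*exp(b) + 168*exp(3*b) + 41*exp(2*b)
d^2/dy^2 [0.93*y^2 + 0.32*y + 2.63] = 1.86000000000000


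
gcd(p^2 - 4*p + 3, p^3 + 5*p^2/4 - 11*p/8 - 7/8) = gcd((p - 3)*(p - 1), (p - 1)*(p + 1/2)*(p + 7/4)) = p - 1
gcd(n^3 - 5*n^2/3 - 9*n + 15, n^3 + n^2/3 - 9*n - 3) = n^2 - 9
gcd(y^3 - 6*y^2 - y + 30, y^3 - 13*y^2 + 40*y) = y - 5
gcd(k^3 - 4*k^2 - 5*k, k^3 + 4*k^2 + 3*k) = k^2 + k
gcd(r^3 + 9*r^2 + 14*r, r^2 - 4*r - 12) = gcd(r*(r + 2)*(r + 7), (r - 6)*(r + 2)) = r + 2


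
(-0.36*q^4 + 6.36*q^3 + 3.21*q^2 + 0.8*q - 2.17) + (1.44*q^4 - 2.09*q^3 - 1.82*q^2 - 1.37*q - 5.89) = 1.08*q^4 + 4.27*q^3 + 1.39*q^2 - 0.57*q - 8.06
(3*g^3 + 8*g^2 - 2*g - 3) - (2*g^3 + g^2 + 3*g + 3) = g^3 + 7*g^2 - 5*g - 6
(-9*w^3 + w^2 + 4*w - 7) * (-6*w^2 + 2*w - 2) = 54*w^5 - 24*w^4 - 4*w^3 + 48*w^2 - 22*w + 14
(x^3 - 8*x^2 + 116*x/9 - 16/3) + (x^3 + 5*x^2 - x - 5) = 2*x^3 - 3*x^2 + 107*x/9 - 31/3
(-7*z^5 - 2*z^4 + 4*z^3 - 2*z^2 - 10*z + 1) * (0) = 0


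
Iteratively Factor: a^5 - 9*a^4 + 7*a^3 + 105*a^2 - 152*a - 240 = (a - 4)*(a^4 - 5*a^3 - 13*a^2 + 53*a + 60) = (a - 4)*(a + 1)*(a^3 - 6*a^2 - 7*a + 60) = (a - 4)*(a + 1)*(a + 3)*(a^2 - 9*a + 20) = (a - 4)^2*(a + 1)*(a + 3)*(a - 5)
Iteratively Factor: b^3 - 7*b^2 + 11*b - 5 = (b - 5)*(b^2 - 2*b + 1) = (b - 5)*(b - 1)*(b - 1)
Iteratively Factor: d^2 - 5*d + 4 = (d - 1)*(d - 4)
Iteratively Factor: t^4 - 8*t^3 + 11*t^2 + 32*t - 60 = (t - 5)*(t^3 - 3*t^2 - 4*t + 12) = (t - 5)*(t - 2)*(t^2 - t - 6) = (t - 5)*(t - 3)*(t - 2)*(t + 2)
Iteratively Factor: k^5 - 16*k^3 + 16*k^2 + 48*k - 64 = (k + 4)*(k^4 - 4*k^3 + 16*k - 16) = (k + 2)*(k + 4)*(k^3 - 6*k^2 + 12*k - 8) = (k - 2)*(k + 2)*(k + 4)*(k^2 - 4*k + 4) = (k - 2)^2*(k + 2)*(k + 4)*(k - 2)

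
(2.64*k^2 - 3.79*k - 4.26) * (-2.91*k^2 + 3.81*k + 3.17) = -7.6824*k^4 + 21.0873*k^3 + 6.3255*k^2 - 28.2449*k - 13.5042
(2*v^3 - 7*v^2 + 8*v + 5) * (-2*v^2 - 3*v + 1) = -4*v^5 + 8*v^4 + 7*v^3 - 41*v^2 - 7*v + 5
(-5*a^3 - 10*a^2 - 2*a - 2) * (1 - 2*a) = 10*a^4 + 15*a^3 - 6*a^2 + 2*a - 2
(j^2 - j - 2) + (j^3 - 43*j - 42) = j^3 + j^2 - 44*j - 44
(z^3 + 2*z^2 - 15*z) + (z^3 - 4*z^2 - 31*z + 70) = 2*z^3 - 2*z^2 - 46*z + 70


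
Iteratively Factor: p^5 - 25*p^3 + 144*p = (p)*(p^4 - 25*p^2 + 144) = p*(p - 3)*(p^3 + 3*p^2 - 16*p - 48) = p*(p - 3)*(p + 3)*(p^2 - 16) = p*(p - 4)*(p - 3)*(p + 3)*(p + 4)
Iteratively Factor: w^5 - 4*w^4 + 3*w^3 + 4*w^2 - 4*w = (w - 2)*(w^4 - 2*w^3 - w^2 + 2*w) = w*(w - 2)*(w^3 - 2*w^2 - w + 2) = w*(w - 2)*(w - 1)*(w^2 - w - 2) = w*(w - 2)^2*(w - 1)*(w + 1)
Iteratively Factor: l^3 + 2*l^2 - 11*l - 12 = (l + 4)*(l^2 - 2*l - 3) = (l + 1)*(l + 4)*(l - 3)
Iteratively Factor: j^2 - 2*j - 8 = (j - 4)*(j + 2)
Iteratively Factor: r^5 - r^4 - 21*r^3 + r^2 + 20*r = (r)*(r^4 - r^3 - 21*r^2 + r + 20) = r*(r - 5)*(r^3 + 4*r^2 - r - 4) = r*(r - 5)*(r - 1)*(r^2 + 5*r + 4) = r*(r - 5)*(r - 1)*(r + 4)*(r + 1)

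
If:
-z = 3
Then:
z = -3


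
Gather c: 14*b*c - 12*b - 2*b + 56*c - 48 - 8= -14*b + c*(14*b + 56) - 56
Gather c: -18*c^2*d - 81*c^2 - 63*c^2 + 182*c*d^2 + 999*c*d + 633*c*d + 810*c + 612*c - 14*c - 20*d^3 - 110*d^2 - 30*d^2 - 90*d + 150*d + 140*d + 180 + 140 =c^2*(-18*d - 144) + c*(182*d^2 + 1632*d + 1408) - 20*d^3 - 140*d^2 + 200*d + 320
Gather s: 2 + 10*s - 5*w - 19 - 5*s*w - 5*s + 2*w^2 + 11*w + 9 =s*(5 - 5*w) + 2*w^2 + 6*w - 8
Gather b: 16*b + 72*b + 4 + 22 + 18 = 88*b + 44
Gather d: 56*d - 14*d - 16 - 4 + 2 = 42*d - 18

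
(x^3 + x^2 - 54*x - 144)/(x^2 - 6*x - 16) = (x^2 + 9*x + 18)/(x + 2)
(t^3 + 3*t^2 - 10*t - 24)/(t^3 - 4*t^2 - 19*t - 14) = (t^2 + t - 12)/(t^2 - 6*t - 7)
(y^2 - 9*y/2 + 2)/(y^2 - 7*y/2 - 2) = (2*y - 1)/(2*y + 1)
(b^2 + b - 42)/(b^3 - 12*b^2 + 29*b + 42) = (b + 7)/(b^2 - 6*b - 7)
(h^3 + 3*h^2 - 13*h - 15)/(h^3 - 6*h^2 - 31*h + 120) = (h + 1)/(h - 8)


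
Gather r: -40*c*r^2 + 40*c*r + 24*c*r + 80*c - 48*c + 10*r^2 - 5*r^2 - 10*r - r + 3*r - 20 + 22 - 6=32*c + r^2*(5 - 40*c) + r*(64*c - 8) - 4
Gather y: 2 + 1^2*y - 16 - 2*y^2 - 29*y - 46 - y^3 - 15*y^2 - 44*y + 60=-y^3 - 17*y^2 - 72*y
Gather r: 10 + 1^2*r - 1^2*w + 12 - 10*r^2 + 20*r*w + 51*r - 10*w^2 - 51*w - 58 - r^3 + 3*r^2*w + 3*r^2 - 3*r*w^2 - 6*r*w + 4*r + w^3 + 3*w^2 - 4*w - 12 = -r^3 + r^2*(3*w - 7) + r*(-3*w^2 + 14*w + 56) + w^3 - 7*w^2 - 56*w - 48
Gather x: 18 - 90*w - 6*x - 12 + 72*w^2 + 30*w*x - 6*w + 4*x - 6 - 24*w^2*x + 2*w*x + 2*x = 72*w^2 - 96*w + x*(-24*w^2 + 32*w)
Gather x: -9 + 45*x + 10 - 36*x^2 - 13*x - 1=-36*x^2 + 32*x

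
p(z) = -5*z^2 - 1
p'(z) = -10*z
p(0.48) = -2.15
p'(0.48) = -4.80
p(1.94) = -19.82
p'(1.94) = -19.40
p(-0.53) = -2.40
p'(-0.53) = 5.30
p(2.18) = -24.76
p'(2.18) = -21.80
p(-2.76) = -39.09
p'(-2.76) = 27.60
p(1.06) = -6.62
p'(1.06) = -10.60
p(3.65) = -67.61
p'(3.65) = -36.50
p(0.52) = -2.35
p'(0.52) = -5.20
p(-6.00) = -181.00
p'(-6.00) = 60.00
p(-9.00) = -406.00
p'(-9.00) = 90.00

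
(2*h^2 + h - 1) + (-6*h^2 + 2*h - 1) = -4*h^2 + 3*h - 2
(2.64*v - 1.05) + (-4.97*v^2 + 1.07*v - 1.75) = -4.97*v^2 + 3.71*v - 2.8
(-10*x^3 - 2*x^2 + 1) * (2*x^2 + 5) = -20*x^5 - 4*x^4 - 50*x^3 - 8*x^2 + 5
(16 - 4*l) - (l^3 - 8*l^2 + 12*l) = -l^3 + 8*l^2 - 16*l + 16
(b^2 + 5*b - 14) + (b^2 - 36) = 2*b^2 + 5*b - 50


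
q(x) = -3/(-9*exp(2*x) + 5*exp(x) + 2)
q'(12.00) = 0.00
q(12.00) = 0.00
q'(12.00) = 0.00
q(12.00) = 0.00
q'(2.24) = -0.01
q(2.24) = 0.00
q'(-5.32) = 0.02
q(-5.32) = -1.48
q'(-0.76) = -0.85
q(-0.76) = -1.27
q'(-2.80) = 0.14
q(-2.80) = -1.32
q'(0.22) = -1.97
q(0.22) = 0.52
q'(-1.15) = -0.09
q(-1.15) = -1.12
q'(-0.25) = -111.24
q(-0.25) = -6.89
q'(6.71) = -0.00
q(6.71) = 0.00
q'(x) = -3*(18*exp(2*x) - 5*exp(x))/(-9*exp(2*x) + 5*exp(x) + 2)^2 = (15 - 54*exp(x))*exp(x)/(-9*exp(2*x) + 5*exp(x) + 2)^2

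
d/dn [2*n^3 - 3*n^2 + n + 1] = 6*n^2 - 6*n + 1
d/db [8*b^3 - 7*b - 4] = 24*b^2 - 7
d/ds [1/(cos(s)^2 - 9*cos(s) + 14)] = (2*cos(s) - 9)*sin(s)/(cos(s)^2 - 9*cos(s) + 14)^2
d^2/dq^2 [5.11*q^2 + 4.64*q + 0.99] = 10.2200000000000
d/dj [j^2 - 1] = 2*j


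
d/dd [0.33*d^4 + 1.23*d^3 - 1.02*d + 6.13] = 1.32*d^3 + 3.69*d^2 - 1.02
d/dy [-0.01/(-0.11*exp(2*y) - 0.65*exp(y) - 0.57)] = (-0.0022*exp(y) - 0.0065)*exp(y)/(0.11*exp(2*y) + 0.65*exp(y) + 0.57)^2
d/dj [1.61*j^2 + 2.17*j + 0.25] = 3.22*j + 2.17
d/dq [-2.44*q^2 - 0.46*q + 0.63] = -4.88*q - 0.46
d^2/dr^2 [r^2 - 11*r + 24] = 2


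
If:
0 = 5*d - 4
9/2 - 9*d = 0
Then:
No Solution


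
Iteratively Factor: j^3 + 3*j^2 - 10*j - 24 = (j - 3)*(j^2 + 6*j + 8) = (j - 3)*(j + 4)*(j + 2)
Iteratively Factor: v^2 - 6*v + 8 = (v - 4)*(v - 2)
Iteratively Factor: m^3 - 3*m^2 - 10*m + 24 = (m - 2)*(m^2 - m - 12) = (m - 4)*(m - 2)*(m + 3)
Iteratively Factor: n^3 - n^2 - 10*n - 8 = (n + 2)*(n^2 - 3*n - 4) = (n - 4)*(n + 2)*(n + 1)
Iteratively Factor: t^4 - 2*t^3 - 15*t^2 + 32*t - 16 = (t - 4)*(t^3 + 2*t^2 - 7*t + 4) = (t - 4)*(t - 1)*(t^2 + 3*t - 4) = (t - 4)*(t - 1)^2*(t + 4)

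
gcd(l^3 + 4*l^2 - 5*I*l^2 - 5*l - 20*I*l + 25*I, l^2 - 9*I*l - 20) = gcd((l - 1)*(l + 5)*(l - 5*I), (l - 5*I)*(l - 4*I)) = l - 5*I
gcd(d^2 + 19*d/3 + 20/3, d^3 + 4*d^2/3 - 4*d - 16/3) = d + 4/3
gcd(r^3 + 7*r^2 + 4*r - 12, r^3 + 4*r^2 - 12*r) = r + 6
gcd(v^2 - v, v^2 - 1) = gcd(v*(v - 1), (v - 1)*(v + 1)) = v - 1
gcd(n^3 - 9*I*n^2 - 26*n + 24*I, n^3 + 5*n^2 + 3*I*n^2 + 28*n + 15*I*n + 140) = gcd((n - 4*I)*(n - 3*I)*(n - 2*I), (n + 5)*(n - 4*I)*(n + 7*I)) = n - 4*I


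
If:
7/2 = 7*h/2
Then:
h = 1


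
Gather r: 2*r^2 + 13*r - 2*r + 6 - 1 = 2*r^2 + 11*r + 5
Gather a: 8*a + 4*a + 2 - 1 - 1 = 12*a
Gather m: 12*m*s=12*m*s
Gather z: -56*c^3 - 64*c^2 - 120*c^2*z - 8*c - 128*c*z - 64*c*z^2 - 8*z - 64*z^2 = -56*c^3 - 64*c^2 - 8*c + z^2*(-64*c - 64) + z*(-120*c^2 - 128*c - 8)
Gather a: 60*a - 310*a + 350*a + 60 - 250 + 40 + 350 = 100*a + 200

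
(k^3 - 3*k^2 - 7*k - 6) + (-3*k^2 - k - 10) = k^3 - 6*k^2 - 8*k - 16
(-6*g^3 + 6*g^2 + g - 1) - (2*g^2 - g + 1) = -6*g^3 + 4*g^2 + 2*g - 2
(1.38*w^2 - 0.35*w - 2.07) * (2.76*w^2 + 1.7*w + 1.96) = 3.8088*w^4 + 1.38*w^3 - 3.6034*w^2 - 4.205*w - 4.0572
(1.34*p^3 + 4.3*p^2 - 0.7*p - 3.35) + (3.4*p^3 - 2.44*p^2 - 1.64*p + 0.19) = 4.74*p^3 + 1.86*p^2 - 2.34*p - 3.16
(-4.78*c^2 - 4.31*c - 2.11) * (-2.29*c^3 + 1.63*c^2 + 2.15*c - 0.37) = 10.9462*c^5 + 2.0785*c^4 - 12.4704*c^3 - 10.9372*c^2 - 2.9418*c + 0.7807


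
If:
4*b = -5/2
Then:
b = -5/8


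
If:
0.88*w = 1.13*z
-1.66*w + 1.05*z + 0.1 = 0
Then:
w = 0.12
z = 0.09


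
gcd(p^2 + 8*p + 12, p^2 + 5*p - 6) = p + 6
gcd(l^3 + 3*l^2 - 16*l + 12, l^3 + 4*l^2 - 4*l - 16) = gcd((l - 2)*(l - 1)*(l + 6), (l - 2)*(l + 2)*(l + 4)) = l - 2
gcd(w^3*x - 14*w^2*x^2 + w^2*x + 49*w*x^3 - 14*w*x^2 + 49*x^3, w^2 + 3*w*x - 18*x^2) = 1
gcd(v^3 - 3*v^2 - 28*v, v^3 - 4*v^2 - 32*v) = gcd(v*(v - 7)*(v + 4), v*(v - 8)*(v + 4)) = v^2 + 4*v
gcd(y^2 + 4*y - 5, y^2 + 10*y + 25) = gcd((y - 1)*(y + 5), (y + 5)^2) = y + 5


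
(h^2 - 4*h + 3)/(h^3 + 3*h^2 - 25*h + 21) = 1/(h + 7)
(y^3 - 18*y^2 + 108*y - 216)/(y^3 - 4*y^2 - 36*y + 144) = (y^2 - 12*y + 36)/(y^2 + 2*y - 24)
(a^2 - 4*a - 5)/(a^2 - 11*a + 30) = (a + 1)/(a - 6)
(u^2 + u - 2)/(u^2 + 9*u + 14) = (u - 1)/(u + 7)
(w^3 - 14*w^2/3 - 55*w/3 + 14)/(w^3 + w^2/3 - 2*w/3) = (w^2 - 4*w - 21)/(w*(w + 1))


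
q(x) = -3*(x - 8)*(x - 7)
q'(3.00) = 27.00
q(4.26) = -30.74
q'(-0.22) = 46.32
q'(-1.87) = 56.22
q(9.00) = -6.00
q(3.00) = -60.00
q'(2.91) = 27.54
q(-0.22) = -178.05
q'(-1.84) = 56.04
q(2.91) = -62.45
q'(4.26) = 19.44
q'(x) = 45 - 6*x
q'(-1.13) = 51.78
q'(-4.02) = 69.12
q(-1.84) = -260.96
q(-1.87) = -262.64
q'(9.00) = -9.00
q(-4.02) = -397.38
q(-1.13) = -222.68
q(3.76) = -41.21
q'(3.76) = 22.44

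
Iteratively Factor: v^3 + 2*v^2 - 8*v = (v)*(v^2 + 2*v - 8) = v*(v + 4)*(v - 2)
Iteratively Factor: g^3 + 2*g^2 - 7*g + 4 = (g - 1)*(g^2 + 3*g - 4) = (g - 1)*(g + 4)*(g - 1)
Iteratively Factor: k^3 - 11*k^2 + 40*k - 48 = (k - 4)*(k^2 - 7*k + 12) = (k - 4)^2*(k - 3)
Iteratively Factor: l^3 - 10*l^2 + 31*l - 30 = (l - 2)*(l^2 - 8*l + 15) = (l - 5)*(l - 2)*(l - 3)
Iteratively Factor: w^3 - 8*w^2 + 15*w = (w - 3)*(w^2 - 5*w) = (w - 5)*(w - 3)*(w)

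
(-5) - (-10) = 5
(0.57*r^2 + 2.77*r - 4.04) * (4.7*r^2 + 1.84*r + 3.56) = 2.679*r^4 + 14.0678*r^3 - 11.862*r^2 + 2.4276*r - 14.3824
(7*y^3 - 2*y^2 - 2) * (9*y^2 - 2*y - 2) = 63*y^5 - 32*y^4 - 10*y^3 - 14*y^2 + 4*y + 4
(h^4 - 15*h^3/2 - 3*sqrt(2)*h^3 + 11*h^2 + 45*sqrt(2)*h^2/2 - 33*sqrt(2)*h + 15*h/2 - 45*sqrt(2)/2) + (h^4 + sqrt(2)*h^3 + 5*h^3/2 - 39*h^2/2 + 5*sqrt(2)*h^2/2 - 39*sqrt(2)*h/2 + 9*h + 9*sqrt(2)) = 2*h^4 - 5*h^3 - 2*sqrt(2)*h^3 - 17*h^2/2 + 25*sqrt(2)*h^2 - 105*sqrt(2)*h/2 + 33*h/2 - 27*sqrt(2)/2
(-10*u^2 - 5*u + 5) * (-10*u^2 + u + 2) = 100*u^4 + 40*u^3 - 75*u^2 - 5*u + 10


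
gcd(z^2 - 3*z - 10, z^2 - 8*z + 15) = z - 5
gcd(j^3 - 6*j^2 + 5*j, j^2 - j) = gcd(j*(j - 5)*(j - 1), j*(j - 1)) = j^2 - j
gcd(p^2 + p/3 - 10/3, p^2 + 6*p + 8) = p + 2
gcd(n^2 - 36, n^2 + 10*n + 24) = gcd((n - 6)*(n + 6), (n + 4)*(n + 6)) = n + 6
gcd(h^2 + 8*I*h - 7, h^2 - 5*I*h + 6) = h + I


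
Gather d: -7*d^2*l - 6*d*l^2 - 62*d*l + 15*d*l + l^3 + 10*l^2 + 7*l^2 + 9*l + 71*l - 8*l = -7*d^2*l + d*(-6*l^2 - 47*l) + l^3 + 17*l^2 + 72*l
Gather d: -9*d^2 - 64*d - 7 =-9*d^2 - 64*d - 7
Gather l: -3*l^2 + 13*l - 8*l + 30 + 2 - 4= -3*l^2 + 5*l + 28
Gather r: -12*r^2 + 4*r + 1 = -12*r^2 + 4*r + 1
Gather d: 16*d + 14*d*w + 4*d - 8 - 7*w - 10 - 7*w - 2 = d*(14*w + 20) - 14*w - 20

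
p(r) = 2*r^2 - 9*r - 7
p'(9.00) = 27.00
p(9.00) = 74.00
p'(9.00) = 27.00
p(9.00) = 74.00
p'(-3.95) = -24.80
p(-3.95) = 59.76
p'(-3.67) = -23.68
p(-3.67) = 52.97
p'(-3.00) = -21.00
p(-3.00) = 38.00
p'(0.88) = -5.48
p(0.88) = -13.37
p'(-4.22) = -25.88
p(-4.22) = 66.60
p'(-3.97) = -24.88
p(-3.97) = 60.25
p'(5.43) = 12.72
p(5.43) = 3.10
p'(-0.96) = -12.84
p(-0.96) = 3.48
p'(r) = 4*r - 9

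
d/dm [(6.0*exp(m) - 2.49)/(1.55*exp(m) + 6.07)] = 40.2795*exp(m)/(1.55*exp(m) + 6.07)^2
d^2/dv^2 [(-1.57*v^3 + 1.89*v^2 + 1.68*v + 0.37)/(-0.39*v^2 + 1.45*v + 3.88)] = (2.22044604925031e-16*v^5 + 8.70465200000001*v^3 + 35.49957*v^2 + 127.814802*v - 40.67789)/(0.059319*v^6 - 0.661635*v^5 + 0.689481*v^4 + 10.116215*v^3 - 6.859452*v^2 - 65.48664*v - 58.411072)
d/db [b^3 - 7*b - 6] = 3*b^2 - 7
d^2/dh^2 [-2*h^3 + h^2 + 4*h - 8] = 2 - 12*h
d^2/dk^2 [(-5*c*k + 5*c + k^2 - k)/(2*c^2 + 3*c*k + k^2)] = 2*(34*c^4 + 30*c^3*k + 41*c^3 - 6*c^2*k^2 + 51*c^2*k - 8*c*k^3 + 15*c*k^2 - k^3)/(8*c^6 + 36*c^5*k + 66*c^4*k^2 + 63*c^3*k^3 + 33*c^2*k^4 + 9*c*k^5 + k^6)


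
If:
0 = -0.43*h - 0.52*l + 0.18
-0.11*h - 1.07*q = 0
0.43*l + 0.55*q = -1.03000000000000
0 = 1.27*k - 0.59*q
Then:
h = 2.86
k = -0.14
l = -2.02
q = -0.29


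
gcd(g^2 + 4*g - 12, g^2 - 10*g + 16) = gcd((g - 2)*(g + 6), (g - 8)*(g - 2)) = g - 2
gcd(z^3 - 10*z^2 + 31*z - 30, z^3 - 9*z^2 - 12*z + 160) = z - 5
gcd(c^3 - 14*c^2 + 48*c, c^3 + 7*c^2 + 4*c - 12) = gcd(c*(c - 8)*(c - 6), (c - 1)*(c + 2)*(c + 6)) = 1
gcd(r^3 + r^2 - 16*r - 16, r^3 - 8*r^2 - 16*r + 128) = r^2 - 16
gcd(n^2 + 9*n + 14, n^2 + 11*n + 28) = n + 7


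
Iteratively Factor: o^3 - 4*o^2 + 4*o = (o - 2)*(o^2 - 2*o) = o*(o - 2)*(o - 2)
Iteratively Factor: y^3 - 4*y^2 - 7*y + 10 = (y + 2)*(y^2 - 6*y + 5) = (y - 1)*(y + 2)*(y - 5)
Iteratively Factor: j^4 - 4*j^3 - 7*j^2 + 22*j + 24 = (j + 2)*(j^3 - 6*j^2 + 5*j + 12) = (j - 3)*(j + 2)*(j^2 - 3*j - 4) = (j - 3)*(j + 1)*(j + 2)*(j - 4)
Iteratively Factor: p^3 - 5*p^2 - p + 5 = (p - 1)*(p^2 - 4*p - 5) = (p - 5)*(p - 1)*(p + 1)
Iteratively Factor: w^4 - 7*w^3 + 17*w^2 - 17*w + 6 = (w - 1)*(w^3 - 6*w^2 + 11*w - 6) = (w - 3)*(w - 1)*(w^2 - 3*w + 2) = (w - 3)*(w - 1)^2*(w - 2)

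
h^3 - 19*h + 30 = (h - 3)*(h - 2)*(h + 5)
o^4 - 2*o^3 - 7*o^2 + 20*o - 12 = (o - 2)^2*(o - 1)*(o + 3)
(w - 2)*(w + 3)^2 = w^3 + 4*w^2 - 3*w - 18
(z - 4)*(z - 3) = z^2 - 7*z + 12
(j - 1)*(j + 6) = j^2 + 5*j - 6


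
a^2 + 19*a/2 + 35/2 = (a + 5/2)*(a + 7)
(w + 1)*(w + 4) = w^2 + 5*w + 4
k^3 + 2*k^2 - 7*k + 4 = (k - 1)^2*(k + 4)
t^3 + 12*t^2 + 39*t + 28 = (t + 1)*(t + 4)*(t + 7)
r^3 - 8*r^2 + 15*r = r*(r - 5)*(r - 3)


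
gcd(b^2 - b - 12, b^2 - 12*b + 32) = b - 4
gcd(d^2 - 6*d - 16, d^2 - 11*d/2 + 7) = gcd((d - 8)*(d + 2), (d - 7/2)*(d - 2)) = 1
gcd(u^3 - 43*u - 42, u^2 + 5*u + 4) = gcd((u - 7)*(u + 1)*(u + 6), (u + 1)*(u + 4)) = u + 1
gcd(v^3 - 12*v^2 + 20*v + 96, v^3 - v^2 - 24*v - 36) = v^2 - 4*v - 12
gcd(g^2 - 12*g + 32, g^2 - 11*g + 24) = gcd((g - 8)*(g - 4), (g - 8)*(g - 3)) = g - 8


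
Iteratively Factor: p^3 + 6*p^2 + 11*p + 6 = (p + 3)*(p^2 + 3*p + 2) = (p + 2)*(p + 3)*(p + 1)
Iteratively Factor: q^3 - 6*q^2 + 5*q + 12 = (q - 4)*(q^2 - 2*q - 3) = (q - 4)*(q - 3)*(q + 1)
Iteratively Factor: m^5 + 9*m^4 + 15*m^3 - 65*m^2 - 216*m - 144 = (m - 3)*(m^4 + 12*m^3 + 51*m^2 + 88*m + 48) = (m - 3)*(m + 1)*(m^3 + 11*m^2 + 40*m + 48) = (m - 3)*(m + 1)*(m + 4)*(m^2 + 7*m + 12) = (m - 3)*(m + 1)*(m + 3)*(m + 4)*(m + 4)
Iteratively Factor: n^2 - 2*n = (n - 2)*(n)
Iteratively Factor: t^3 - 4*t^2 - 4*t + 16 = (t - 2)*(t^2 - 2*t - 8) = (t - 2)*(t + 2)*(t - 4)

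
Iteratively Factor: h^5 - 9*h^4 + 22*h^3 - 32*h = (h - 4)*(h^4 - 5*h^3 + 2*h^2 + 8*h) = (h - 4)*(h - 2)*(h^3 - 3*h^2 - 4*h) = (h - 4)*(h - 2)*(h + 1)*(h^2 - 4*h) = (h - 4)^2*(h - 2)*(h + 1)*(h)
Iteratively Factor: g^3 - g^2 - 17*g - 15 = (g + 1)*(g^2 - 2*g - 15) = (g + 1)*(g + 3)*(g - 5)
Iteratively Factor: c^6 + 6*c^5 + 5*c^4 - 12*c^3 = (c)*(c^5 + 6*c^4 + 5*c^3 - 12*c^2) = c*(c + 4)*(c^4 + 2*c^3 - 3*c^2) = c*(c - 1)*(c + 4)*(c^3 + 3*c^2) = c^2*(c - 1)*(c + 4)*(c^2 + 3*c) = c^3*(c - 1)*(c + 4)*(c + 3)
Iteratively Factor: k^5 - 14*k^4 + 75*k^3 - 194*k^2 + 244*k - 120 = (k - 3)*(k^4 - 11*k^3 + 42*k^2 - 68*k + 40) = (k - 3)*(k - 2)*(k^3 - 9*k^2 + 24*k - 20) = (k - 5)*(k - 3)*(k - 2)*(k^2 - 4*k + 4) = (k - 5)*(k - 3)*(k - 2)^2*(k - 2)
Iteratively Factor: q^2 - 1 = (q - 1)*(q + 1)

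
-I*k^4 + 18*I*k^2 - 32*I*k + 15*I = (k - 3)*(k - 1)*(k + 5)*(-I*k + I)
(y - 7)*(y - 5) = y^2 - 12*y + 35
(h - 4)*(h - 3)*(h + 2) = h^3 - 5*h^2 - 2*h + 24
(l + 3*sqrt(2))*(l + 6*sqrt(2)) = l^2 + 9*sqrt(2)*l + 36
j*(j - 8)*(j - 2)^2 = j^4 - 12*j^3 + 36*j^2 - 32*j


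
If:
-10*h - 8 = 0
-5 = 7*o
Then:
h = -4/5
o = -5/7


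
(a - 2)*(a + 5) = a^2 + 3*a - 10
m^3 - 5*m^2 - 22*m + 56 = (m - 7)*(m - 2)*(m + 4)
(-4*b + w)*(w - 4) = -4*b*w + 16*b + w^2 - 4*w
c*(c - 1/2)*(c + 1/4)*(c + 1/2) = c^4 + c^3/4 - c^2/4 - c/16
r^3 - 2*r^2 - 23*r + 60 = (r - 4)*(r - 3)*(r + 5)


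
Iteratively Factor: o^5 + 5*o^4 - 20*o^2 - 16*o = (o + 4)*(o^4 + o^3 - 4*o^2 - 4*o) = (o + 2)*(o + 4)*(o^3 - o^2 - 2*o) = o*(o + 2)*(o + 4)*(o^2 - o - 2) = o*(o - 2)*(o + 2)*(o + 4)*(o + 1)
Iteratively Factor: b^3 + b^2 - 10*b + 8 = (b - 1)*(b^2 + 2*b - 8) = (b - 1)*(b + 4)*(b - 2)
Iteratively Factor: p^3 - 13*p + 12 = (p + 4)*(p^2 - 4*p + 3) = (p - 3)*(p + 4)*(p - 1)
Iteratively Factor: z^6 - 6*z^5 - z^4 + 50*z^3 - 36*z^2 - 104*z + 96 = (z - 2)*(z^5 - 4*z^4 - 9*z^3 + 32*z^2 + 28*z - 48) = (z - 2)*(z + 2)*(z^4 - 6*z^3 + 3*z^2 + 26*z - 24) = (z - 2)*(z - 1)*(z + 2)*(z^3 - 5*z^2 - 2*z + 24) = (z - 4)*(z - 2)*(z - 1)*(z + 2)*(z^2 - z - 6) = (z - 4)*(z - 3)*(z - 2)*(z - 1)*(z + 2)*(z + 2)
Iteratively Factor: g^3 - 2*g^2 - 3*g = (g + 1)*(g^2 - 3*g) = g*(g + 1)*(g - 3)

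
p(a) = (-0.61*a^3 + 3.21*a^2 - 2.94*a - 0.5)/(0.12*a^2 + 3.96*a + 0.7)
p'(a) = (-0.24*a - 3.96)*(-0.61*a^3 + 3.21*a^2 - 2.94*a - 0.5)/(0.12*a^2 + 3.96*a + 0.7)^2 + (-1.83*a^2 + 6.42*a - 2.94)/(0.12*a^2 + 3.96*a + 0.7)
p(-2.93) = -5.17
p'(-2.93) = 2.09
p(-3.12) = -5.57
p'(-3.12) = 2.18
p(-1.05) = -2.05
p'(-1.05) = 1.23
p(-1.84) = -3.17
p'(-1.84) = 1.59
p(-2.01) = -3.44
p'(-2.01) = 1.66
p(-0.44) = -1.44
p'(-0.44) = 0.56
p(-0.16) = 0.79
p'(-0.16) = -102.53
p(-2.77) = -4.84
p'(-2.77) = 2.01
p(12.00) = -9.58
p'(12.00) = -1.89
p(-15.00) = -89.10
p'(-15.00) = 15.11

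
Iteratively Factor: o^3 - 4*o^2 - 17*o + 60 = (o - 5)*(o^2 + o - 12) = (o - 5)*(o + 4)*(o - 3)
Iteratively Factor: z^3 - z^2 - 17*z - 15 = (z - 5)*(z^2 + 4*z + 3) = (z - 5)*(z + 3)*(z + 1)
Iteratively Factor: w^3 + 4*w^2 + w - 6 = (w - 1)*(w^2 + 5*w + 6) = (w - 1)*(w + 3)*(w + 2)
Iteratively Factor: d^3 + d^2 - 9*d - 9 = (d + 3)*(d^2 - 2*d - 3) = (d - 3)*(d + 3)*(d + 1)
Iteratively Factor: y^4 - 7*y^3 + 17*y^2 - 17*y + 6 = (y - 3)*(y^3 - 4*y^2 + 5*y - 2) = (y - 3)*(y - 1)*(y^2 - 3*y + 2) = (y - 3)*(y - 2)*(y - 1)*(y - 1)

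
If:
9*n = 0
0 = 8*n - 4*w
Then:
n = 0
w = 0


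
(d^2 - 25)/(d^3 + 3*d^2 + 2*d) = (d^2 - 25)/(d*(d^2 + 3*d + 2))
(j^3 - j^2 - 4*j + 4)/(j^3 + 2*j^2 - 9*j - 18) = (j^2 - 3*j + 2)/(j^2 - 9)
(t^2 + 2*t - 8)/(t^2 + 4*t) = (t - 2)/t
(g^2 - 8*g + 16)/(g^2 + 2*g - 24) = (g - 4)/(g + 6)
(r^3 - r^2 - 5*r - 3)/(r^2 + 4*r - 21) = (r^2 + 2*r + 1)/(r + 7)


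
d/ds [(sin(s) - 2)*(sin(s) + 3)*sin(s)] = (3*sin(s)^2 + 2*sin(s) - 6)*cos(s)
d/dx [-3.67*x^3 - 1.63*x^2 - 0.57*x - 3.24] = -11.01*x^2 - 3.26*x - 0.57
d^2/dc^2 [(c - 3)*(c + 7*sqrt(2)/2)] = 2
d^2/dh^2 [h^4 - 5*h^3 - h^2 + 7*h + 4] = 12*h^2 - 30*h - 2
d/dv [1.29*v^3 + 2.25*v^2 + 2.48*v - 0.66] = 3.87*v^2 + 4.5*v + 2.48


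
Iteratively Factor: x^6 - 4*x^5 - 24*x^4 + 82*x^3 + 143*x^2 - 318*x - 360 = (x + 4)*(x^5 - 8*x^4 + 8*x^3 + 50*x^2 - 57*x - 90) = (x - 5)*(x + 4)*(x^4 - 3*x^3 - 7*x^2 + 15*x + 18) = (x - 5)*(x + 2)*(x + 4)*(x^3 - 5*x^2 + 3*x + 9) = (x - 5)*(x - 3)*(x + 2)*(x + 4)*(x^2 - 2*x - 3) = (x - 5)*(x - 3)^2*(x + 2)*(x + 4)*(x + 1)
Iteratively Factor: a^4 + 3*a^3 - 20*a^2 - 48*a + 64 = (a + 4)*(a^3 - a^2 - 16*a + 16) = (a - 1)*(a + 4)*(a^2 - 16) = (a - 4)*(a - 1)*(a + 4)*(a + 4)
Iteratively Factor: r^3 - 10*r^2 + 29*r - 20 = (r - 1)*(r^2 - 9*r + 20) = (r - 4)*(r - 1)*(r - 5)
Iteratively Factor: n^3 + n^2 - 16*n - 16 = (n + 4)*(n^2 - 3*n - 4) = (n - 4)*(n + 4)*(n + 1)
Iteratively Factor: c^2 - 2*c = (c)*(c - 2)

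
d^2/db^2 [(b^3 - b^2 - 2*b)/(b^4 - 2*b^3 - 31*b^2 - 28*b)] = 2*(b^3 - 6*b^2 + 102*b - 158)/(b^6 - 9*b^5 - 57*b^4 + 477*b^3 + 1596*b^2 - 7056*b - 21952)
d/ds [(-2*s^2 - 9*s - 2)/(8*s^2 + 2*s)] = (17*s^2 + 8*s + 1)/(s^2*(16*s^2 + 8*s + 1))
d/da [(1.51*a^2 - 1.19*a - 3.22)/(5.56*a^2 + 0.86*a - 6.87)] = (7.915*a^2 + 15.059*a + 10.9445)/(30.9136*a^4 + 9.5632*a^3 - 75.6548*a^2 - 11.8164*a + 47.1969)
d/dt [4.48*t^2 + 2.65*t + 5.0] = 8.96*t + 2.65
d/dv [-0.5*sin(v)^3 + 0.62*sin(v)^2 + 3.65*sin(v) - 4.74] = (-1.5*sin(v)^2 + 1.24*sin(v) + 3.65)*cos(v)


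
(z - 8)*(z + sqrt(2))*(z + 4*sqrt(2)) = z^3 - 8*z^2 + 5*sqrt(2)*z^2 - 40*sqrt(2)*z + 8*z - 64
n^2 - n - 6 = (n - 3)*(n + 2)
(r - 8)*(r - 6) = r^2 - 14*r + 48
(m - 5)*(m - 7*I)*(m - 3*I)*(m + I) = m^4 - 5*m^3 - 9*I*m^3 - 11*m^2 + 45*I*m^2 + 55*m - 21*I*m + 105*I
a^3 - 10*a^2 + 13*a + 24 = (a - 8)*(a - 3)*(a + 1)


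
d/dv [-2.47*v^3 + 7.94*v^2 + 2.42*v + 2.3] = -7.41*v^2 + 15.88*v + 2.42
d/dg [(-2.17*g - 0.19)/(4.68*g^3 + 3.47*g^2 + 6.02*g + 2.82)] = (20.3112*g^3 + 10.1975*g^2 + 1.3186*g - 4.9756)/(21.9024*g^6 + 32.4792*g^5 + 68.3881*g^4 + 68.174*g^3 + 55.8112*g^2 + 33.9528*g + 7.9524)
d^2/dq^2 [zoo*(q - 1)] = 0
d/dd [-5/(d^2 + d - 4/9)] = 405*(2*d + 1)/(9*d^2 + 9*d - 4)^2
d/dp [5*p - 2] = 5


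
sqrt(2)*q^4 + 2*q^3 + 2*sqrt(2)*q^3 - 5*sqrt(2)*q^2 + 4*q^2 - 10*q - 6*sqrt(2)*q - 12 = (q - 2)*(q + 3)*(q + sqrt(2))*(sqrt(2)*q + sqrt(2))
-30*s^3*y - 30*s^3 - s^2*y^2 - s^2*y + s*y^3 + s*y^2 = (-6*s + y)*(5*s + y)*(s*y + s)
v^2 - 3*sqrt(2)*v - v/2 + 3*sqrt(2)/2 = (v - 1/2)*(v - 3*sqrt(2))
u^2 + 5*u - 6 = (u - 1)*(u + 6)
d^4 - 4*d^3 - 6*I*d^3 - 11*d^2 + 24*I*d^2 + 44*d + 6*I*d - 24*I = (d - 4)*(d - 3*I)*(d - 2*I)*(d - I)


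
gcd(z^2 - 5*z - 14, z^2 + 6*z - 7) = 1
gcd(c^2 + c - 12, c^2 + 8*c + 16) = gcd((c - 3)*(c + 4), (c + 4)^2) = c + 4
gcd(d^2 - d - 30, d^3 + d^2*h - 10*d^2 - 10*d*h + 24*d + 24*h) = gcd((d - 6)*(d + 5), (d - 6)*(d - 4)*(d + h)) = d - 6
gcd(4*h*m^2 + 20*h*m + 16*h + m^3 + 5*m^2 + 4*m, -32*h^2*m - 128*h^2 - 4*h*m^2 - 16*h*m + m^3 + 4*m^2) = 4*h*m + 16*h + m^2 + 4*m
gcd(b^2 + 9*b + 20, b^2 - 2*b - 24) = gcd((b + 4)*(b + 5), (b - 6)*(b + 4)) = b + 4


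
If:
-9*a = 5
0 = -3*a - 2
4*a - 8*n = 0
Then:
No Solution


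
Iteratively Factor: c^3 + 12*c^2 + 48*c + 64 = (c + 4)*(c^2 + 8*c + 16) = (c + 4)^2*(c + 4)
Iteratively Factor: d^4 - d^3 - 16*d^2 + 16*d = (d)*(d^3 - d^2 - 16*d + 16) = d*(d + 4)*(d^2 - 5*d + 4) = d*(d - 1)*(d + 4)*(d - 4)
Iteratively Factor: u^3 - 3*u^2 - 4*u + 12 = (u - 3)*(u^2 - 4) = (u - 3)*(u + 2)*(u - 2)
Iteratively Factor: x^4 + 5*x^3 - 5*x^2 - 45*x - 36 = (x + 4)*(x^3 + x^2 - 9*x - 9) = (x + 1)*(x + 4)*(x^2 - 9) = (x + 1)*(x + 3)*(x + 4)*(x - 3)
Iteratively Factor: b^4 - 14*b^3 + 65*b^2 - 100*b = (b)*(b^3 - 14*b^2 + 65*b - 100) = b*(b - 4)*(b^2 - 10*b + 25) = b*(b - 5)*(b - 4)*(b - 5)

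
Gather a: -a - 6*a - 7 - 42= -7*a - 49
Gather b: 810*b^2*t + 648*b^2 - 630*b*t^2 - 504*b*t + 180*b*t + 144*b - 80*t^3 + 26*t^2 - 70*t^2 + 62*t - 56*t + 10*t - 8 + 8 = b^2*(810*t + 648) + b*(-630*t^2 - 324*t + 144) - 80*t^3 - 44*t^2 + 16*t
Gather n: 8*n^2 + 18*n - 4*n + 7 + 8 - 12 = 8*n^2 + 14*n + 3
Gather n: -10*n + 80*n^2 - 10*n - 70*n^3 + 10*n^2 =-70*n^3 + 90*n^2 - 20*n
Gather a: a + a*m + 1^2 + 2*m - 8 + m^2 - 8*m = a*(m + 1) + m^2 - 6*m - 7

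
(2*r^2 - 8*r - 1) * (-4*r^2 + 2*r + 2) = -8*r^4 + 36*r^3 - 8*r^2 - 18*r - 2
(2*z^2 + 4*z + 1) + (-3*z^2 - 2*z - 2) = -z^2 + 2*z - 1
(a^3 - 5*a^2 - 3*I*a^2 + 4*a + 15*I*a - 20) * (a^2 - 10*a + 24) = a^5 - 15*a^4 - 3*I*a^4 + 78*a^3 + 45*I*a^3 - 180*a^2 - 222*I*a^2 + 296*a + 360*I*a - 480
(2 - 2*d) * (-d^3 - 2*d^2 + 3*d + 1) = 2*d^4 + 2*d^3 - 10*d^2 + 4*d + 2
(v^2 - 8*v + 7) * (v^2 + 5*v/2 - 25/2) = v^4 - 11*v^3/2 - 51*v^2/2 + 235*v/2 - 175/2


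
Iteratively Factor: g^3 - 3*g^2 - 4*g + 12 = (g + 2)*(g^2 - 5*g + 6) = (g - 2)*(g + 2)*(g - 3)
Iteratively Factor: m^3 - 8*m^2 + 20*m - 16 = (m - 2)*(m^2 - 6*m + 8) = (m - 4)*(m - 2)*(m - 2)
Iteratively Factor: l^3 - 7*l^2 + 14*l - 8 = (l - 4)*(l^2 - 3*l + 2) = (l - 4)*(l - 2)*(l - 1)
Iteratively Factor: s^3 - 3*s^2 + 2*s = (s)*(s^2 - 3*s + 2) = s*(s - 2)*(s - 1)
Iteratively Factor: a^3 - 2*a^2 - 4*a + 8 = (a + 2)*(a^2 - 4*a + 4) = (a - 2)*(a + 2)*(a - 2)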